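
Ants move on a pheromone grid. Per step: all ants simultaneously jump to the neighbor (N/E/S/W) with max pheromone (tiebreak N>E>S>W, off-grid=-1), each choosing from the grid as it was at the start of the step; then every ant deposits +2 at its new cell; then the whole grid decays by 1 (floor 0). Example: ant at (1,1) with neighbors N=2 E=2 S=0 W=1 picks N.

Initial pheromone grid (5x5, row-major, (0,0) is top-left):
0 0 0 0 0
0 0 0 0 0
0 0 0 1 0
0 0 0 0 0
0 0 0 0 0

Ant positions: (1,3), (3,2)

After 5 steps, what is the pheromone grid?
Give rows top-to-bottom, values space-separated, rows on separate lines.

After step 1: ants at (2,3),(2,2)
  0 0 0 0 0
  0 0 0 0 0
  0 0 1 2 0
  0 0 0 0 0
  0 0 0 0 0
After step 2: ants at (2,2),(2,3)
  0 0 0 0 0
  0 0 0 0 0
  0 0 2 3 0
  0 0 0 0 0
  0 0 0 0 0
After step 3: ants at (2,3),(2,2)
  0 0 0 0 0
  0 0 0 0 0
  0 0 3 4 0
  0 0 0 0 0
  0 0 0 0 0
After step 4: ants at (2,2),(2,3)
  0 0 0 0 0
  0 0 0 0 0
  0 0 4 5 0
  0 0 0 0 0
  0 0 0 0 0
After step 5: ants at (2,3),(2,2)
  0 0 0 0 0
  0 0 0 0 0
  0 0 5 6 0
  0 0 0 0 0
  0 0 0 0 0

0 0 0 0 0
0 0 0 0 0
0 0 5 6 0
0 0 0 0 0
0 0 0 0 0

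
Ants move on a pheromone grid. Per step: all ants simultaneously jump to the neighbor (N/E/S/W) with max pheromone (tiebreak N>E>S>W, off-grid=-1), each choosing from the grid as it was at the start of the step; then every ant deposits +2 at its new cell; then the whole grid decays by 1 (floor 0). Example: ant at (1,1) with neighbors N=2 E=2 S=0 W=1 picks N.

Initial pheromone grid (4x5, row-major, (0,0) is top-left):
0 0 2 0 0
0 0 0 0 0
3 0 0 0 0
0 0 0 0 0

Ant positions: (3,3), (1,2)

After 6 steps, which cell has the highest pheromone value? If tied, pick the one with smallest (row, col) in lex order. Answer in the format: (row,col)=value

Answer: (0,2)=6

Derivation:
Step 1: ant0:(3,3)->N->(2,3) | ant1:(1,2)->N->(0,2)
  grid max=3 at (0,2)
Step 2: ant0:(2,3)->N->(1,3) | ant1:(0,2)->E->(0,3)
  grid max=2 at (0,2)
Step 3: ant0:(1,3)->N->(0,3) | ant1:(0,3)->W->(0,2)
  grid max=3 at (0,2)
Step 4: ant0:(0,3)->W->(0,2) | ant1:(0,2)->E->(0,3)
  grid max=4 at (0,2)
Step 5: ant0:(0,2)->E->(0,3) | ant1:(0,3)->W->(0,2)
  grid max=5 at (0,2)
Step 6: ant0:(0,3)->W->(0,2) | ant1:(0,2)->E->(0,3)
  grid max=6 at (0,2)
Final grid:
  0 0 6 5 0
  0 0 0 0 0
  0 0 0 0 0
  0 0 0 0 0
Max pheromone 6 at (0,2)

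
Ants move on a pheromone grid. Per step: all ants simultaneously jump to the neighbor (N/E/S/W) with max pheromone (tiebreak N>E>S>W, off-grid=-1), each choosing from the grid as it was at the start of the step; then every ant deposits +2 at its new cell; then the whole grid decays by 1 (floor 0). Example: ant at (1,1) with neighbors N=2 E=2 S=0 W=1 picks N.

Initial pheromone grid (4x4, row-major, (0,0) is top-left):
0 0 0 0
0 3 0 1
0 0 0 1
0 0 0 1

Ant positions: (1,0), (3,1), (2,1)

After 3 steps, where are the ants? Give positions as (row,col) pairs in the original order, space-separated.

Step 1: ant0:(1,0)->E->(1,1) | ant1:(3,1)->N->(2,1) | ant2:(2,1)->N->(1,1)
  grid max=6 at (1,1)
Step 2: ant0:(1,1)->S->(2,1) | ant1:(2,1)->N->(1,1) | ant2:(1,1)->S->(2,1)
  grid max=7 at (1,1)
Step 3: ant0:(2,1)->N->(1,1) | ant1:(1,1)->S->(2,1) | ant2:(2,1)->N->(1,1)
  grid max=10 at (1,1)

(1,1) (2,1) (1,1)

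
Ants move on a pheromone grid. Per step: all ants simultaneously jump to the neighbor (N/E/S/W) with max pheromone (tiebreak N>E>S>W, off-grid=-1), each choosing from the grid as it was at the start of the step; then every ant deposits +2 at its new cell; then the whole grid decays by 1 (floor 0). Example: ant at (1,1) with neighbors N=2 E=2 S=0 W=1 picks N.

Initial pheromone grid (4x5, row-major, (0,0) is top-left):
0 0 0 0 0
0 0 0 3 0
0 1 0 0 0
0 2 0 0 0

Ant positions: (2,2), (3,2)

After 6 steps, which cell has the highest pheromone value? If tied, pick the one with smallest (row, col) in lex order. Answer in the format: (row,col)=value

Step 1: ant0:(2,2)->W->(2,1) | ant1:(3,2)->W->(3,1)
  grid max=3 at (3,1)
Step 2: ant0:(2,1)->S->(3,1) | ant1:(3,1)->N->(2,1)
  grid max=4 at (3,1)
Step 3: ant0:(3,1)->N->(2,1) | ant1:(2,1)->S->(3,1)
  grid max=5 at (3,1)
Step 4: ant0:(2,1)->S->(3,1) | ant1:(3,1)->N->(2,1)
  grid max=6 at (3,1)
Step 5: ant0:(3,1)->N->(2,1) | ant1:(2,1)->S->(3,1)
  grid max=7 at (3,1)
Step 6: ant0:(2,1)->S->(3,1) | ant1:(3,1)->N->(2,1)
  grid max=8 at (3,1)
Final grid:
  0 0 0 0 0
  0 0 0 0 0
  0 7 0 0 0
  0 8 0 0 0
Max pheromone 8 at (3,1)

Answer: (3,1)=8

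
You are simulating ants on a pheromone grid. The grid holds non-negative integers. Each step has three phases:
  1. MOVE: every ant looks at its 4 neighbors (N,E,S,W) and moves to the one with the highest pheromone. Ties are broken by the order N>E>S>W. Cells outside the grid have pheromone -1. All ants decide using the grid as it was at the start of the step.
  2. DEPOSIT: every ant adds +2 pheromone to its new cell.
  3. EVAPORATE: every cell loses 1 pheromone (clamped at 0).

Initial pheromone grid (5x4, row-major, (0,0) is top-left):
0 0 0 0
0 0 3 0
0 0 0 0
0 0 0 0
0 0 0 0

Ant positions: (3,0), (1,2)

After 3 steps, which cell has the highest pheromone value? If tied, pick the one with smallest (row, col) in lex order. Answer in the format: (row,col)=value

Step 1: ant0:(3,0)->N->(2,0) | ant1:(1,2)->N->(0,2)
  grid max=2 at (1,2)
Step 2: ant0:(2,0)->N->(1,0) | ant1:(0,2)->S->(1,2)
  grid max=3 at (1,2)
Step 3: ant0:(1,0)->N->(0,0) | ant1:(1,2)->N->(0,2)
  grid max=2 at (1,2)
Final grid:
  1 0 1 0
  0 0 2 0
  0 0 0 0
  0 0 0 0
  0 0 0 0
Max pheromone 2 at (1,2)

Answer: (1,2)=2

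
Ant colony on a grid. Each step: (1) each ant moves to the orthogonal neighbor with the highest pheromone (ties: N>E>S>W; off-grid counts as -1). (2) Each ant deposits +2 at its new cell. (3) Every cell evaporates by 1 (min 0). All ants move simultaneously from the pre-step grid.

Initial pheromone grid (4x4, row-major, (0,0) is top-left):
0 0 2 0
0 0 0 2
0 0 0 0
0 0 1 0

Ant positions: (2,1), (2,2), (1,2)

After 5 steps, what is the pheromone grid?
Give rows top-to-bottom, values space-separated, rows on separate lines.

After step 1: ants at (1,1),(3,2),(0,2)
  0 0 3 0
  0 1 0 1
  0 0 0 0
  0 0 2 0
After step 2: ants at (0,1),(2,2),(0,3)
  0 1 2 1
  0 0 0 0
  0 0 1 0
  0 0 1 0
After step 3: ants at (0,2),(3,2),(0,2)
  0 0 5 0
  0 0 0 0
  0 0 0 0
  0 0 2 0
After step 4: ants at (0,3),(2,2),(0,3)
  0 0 4 3
  0 0 0 0
  0 0 1 0
  0 0 1 0
After step 5: ants at (0,2),(3,2),(0,2)
  0 0 7 2
  0 0 0 0
  0 0 0 0
  0 0 2 0

0 0 7 2
0 0 0 0
0 0 0 0
0 0 2 0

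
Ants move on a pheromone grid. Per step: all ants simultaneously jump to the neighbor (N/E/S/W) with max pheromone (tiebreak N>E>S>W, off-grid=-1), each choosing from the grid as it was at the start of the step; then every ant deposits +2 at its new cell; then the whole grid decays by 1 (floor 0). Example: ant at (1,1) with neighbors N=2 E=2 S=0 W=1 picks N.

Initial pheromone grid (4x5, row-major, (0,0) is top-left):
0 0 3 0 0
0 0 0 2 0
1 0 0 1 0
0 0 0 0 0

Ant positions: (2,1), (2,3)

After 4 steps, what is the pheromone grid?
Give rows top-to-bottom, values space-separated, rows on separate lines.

After step 1: ants at (2,0),(1,3)
  0 0 2 0 0
  0 0 0 3 0
  2 0 0 0 0
  0 0 0 0 0
After step 2: ants at (1,0),(0,3)
  0 0 1 1 0
  1 0 0 2 0
  1 0 0 0 0
  0 0 0 0 0
After step 3: ants at (2,0),(1,3)
  0 0 0 0 0
  0 0 0 3 0
  2 0 0 0 0
  0 0 0 0 0
After step 4: ants at (1,0),(0,3)
  0 0 0 1 0
  1 0 0 2 0
  1 0 0 0 0
  0 0 0 0 0

0 0 0 1 0
1 0 0 2 0
1 0 0 0 0
0 0 0 0 0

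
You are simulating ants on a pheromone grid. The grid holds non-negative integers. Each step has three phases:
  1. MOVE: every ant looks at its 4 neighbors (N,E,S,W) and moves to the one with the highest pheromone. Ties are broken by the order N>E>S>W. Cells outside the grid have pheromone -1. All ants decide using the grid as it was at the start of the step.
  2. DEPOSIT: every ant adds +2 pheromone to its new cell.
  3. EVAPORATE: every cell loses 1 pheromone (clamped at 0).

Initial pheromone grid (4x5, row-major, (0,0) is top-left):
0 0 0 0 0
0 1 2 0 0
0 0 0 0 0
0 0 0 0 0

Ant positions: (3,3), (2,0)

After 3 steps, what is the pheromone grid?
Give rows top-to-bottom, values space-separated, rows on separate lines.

After step 1: ants at (2,3),(1,0)
  0 0 0 0 0
  1 0 1 0 0
  0 0 0 1 0
  0 0 0 0 0
After step 2: ants at (1,3),(0,0)
  1 0 0 0 0
  0 0 0 1 0
  0 0 0 0 0
  0 0 0 0 0
After step 3: ants at (0,3),(0,1)
  0 1 0 1 0
  0 0 0 0 0
  0 0 0 0 0
  0 0 0 0 0

0 1 0 1 0
0 0 0 0 0
0 0 0 0 0
0 0 0 0 0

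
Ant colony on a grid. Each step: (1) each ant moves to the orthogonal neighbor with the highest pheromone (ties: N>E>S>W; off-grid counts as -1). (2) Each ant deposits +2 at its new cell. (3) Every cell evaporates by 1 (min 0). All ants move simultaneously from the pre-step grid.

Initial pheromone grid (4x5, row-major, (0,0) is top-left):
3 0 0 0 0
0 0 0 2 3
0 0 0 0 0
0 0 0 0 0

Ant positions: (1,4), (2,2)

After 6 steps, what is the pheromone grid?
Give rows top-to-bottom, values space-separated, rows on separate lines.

After step 1: ants at (1,3),(1,2)
  2 0 0 0 0
  0 0 1 3 2
  0 0 0 0 0
  0 0 0 0 0
After step 2: ants at (1,4),(1,3)
  1 0 0 0 0
  0 0 0 4 3
  0 0 0 0 0
  0 0 0 0 0
After step 3: ants at (1,3),(1,4)
  0 0 0 0 0
  0 0 0 5 4
  0 0 0 0 0
  0 0 0 0 0
After step 4: ants at (1,4),(1,3)
  0 0 0 0 0
  0 0 0 6 5
  0 0 0 0 0
  0 0 0 0 0
After step 5: ants at (1,3),(1,4)
  0 0 0 0 0
  0 0 0 7 6
  0 0 0 0 0
  0 0 0 0 0
After step 6: ants at (1,4),(1,3)
  0 0 0 0 0
  0 0 0 8 7
  0 0 0 0 0
  0 0 0 0 0

0 0 0 0 0
0 0 0 8 7
0 0 0 0 0
0 0 0 0 0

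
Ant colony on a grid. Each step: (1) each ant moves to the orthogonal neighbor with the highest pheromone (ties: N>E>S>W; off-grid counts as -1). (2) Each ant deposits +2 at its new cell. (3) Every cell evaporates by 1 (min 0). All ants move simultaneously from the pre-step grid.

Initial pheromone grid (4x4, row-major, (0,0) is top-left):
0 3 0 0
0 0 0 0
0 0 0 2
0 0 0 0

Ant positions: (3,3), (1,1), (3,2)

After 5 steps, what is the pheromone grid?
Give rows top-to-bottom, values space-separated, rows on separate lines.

After step 1: ants at (2,3),(0,1),(2,2)
  0 4 0 0
  0 0 0 0
  0 0 1 3
  0 0 0 0
After step 2: ants at (2,2),(0,2),(2,3)
  0 3 1 0
  0 0 0 0
  0 0 2 4
  0 0 0 0
After step 3: ants at (2,3),(0,1),(2,2)
  0 4 0 0
  0 0 0 0
  0 0 3 5
  0 0 0 0
After step 4: ants at (2,2),(0,2),(2,3)
  0 3 1 0
  0 0 0 0
  0 0 4 6
  0 0 0 0
After step 5: ants at (2,3),(0,1),(2,2)
  0 4 0 0
  0 0 0 0
  0 0 5 7
  0 0 0 0

0 4 0 0
0 0 0 0
0 0 5 7
0 0 0 0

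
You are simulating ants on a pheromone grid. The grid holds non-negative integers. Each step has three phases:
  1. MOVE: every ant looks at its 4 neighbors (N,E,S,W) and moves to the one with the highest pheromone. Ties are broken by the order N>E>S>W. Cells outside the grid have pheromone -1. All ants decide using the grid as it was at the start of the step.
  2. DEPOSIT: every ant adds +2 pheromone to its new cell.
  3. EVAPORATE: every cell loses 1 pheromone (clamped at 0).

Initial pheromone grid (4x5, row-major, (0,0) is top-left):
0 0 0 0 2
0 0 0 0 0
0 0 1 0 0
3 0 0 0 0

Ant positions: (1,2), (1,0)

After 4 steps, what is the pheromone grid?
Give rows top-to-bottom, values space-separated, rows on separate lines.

After step 1: ants at (2,2),(0,0)
  1 0 0 0 1
  0 0 0 0 0
  0 0 2 0 0
  2 0 0 0 0
After step 2: ants at (1,2),(0,1)
  0 1 0 0 0
  0 0 1 0 0
  0 0 1 0 0
  1 0 0 0 0
After step 3: ants at (2,2),(0,2)
  0 0 1 0 0
  0 0 0 0 0
  0 0 2 0 0
  0 0 0 0 0
After step 4: ants at (1,2),(0,3)
  0 0 0 1 0
  0 0 1 0 0
  0 0 1 0 0
  0 0 0 0 0

0 0 0 1 0
0 0 1 0 0
0 0 1 0 0
0 0 0 0 0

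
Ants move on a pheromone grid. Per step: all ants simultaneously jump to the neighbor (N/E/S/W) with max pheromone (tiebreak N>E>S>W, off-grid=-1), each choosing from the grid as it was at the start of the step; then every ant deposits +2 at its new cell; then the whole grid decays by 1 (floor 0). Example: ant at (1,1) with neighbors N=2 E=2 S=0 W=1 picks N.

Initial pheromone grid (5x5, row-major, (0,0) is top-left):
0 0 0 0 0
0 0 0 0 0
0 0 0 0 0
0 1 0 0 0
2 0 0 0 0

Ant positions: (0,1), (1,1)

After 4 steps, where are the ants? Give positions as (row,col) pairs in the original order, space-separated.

Step 1: ant0:(0,1)->E->(0,2) | ant1:(1,1)->N->(0,1)
  grid max=1 at (0,1)
Step 2: ant0:(0,2)->W->(0,1) | ant1:(0,1)->E->(0,2)
  grid max=2 at (0,1)
Step 3: ant0:(0,1)->E->(0,2) | ant1:(0,2)->W->(0,1)
  grid max=3 at (0,1)
Step 4: ant0:(0,2)->W->(0,1) | ant1:(0,1)->E->(0,2)
  grid max=4 at (0,1)

(0,1) (0,2)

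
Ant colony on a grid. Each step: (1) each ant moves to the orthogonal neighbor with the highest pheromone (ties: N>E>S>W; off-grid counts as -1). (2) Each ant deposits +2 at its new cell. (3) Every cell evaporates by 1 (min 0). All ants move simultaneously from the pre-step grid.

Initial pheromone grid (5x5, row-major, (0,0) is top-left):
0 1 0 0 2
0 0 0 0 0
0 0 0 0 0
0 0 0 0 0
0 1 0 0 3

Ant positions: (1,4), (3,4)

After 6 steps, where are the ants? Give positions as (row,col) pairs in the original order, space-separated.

Step 1: ant0:(1,4)->N->(0,4) | ant1:(3,4)->S->(4,4)
  grid max=4 at (4,4)
Step 2: ant0:(0,4)->S->(1,4) | ant1:(4,4)->N->(3,4)
  grid max=3 at (4,4)
Step 3: ant0:(1,4)->N->(0,4) | ant1:(3,4)->S->(4,4)
  grid max=4 at (4,4)
Step 4: ant0:(0,4)->S->(1,4) | ant1:(4,4)->N->(3,4)
  grid max=3 at (4,4)
Step 5: ant0:(1,4)->N->(0,4) | ant1:(3,4)->S->(4,4)
  grid max=4 at (4,4)
Step 6: ant0:(0,4)->S->(1,4) | ant1:(4,4)->N->(3,4)
  grid max=3 at (4,4)

(1,4) (3,4)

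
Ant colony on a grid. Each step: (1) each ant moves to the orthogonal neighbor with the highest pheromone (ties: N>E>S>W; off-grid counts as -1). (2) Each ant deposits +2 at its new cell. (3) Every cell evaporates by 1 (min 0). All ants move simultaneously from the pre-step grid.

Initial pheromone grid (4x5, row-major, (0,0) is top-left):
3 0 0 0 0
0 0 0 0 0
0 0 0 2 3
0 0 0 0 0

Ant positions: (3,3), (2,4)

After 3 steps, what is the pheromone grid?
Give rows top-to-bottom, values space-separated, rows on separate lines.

After step 1: ants at (2,3),(2,3)
  2 0 0 0 0
  0 0 0 0 0
  0 0 0 5 2
  0 0 0 0 0
After step 2: ants at (2,4),(2,4)
  1 0 0 0 0
  0 0 0 0 0
  0 0 0 4 5
  0 0 0 0 0
After step 3: ants at (2,3),(2,3)
  0 0 0 0 0
  0 0 0 0 0
  0 0 0 7 4
  0 0 0 0 0

0 0 0 0 0
0 0 0 0 0
0 0 0 7 4
0 0 0 0 0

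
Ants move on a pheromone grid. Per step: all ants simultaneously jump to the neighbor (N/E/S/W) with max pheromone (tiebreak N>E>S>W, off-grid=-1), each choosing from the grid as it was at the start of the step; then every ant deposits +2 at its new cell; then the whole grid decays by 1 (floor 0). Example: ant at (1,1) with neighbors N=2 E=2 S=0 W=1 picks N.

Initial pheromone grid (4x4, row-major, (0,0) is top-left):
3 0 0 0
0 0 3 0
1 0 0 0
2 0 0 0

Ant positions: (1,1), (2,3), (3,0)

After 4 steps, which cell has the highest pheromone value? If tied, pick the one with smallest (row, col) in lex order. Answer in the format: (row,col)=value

Step 1: ant0:(1,1)->E->(1,2) | ant1:(2,3)->N->(1,3) | ant2:(3,0)->N->(2,0)
  grid max=4 at (1,2)
Step 2: ant0:(1,2)->E->(1,3) | ant1:(1,3)->W->(1,2) | ant2:(2,0)->S->(3,0)
  grid max=5 at (1,2)
Step 3: ant0:(1,3)->W->(1,2) | ant1:(1,2)->E->(1,3) | ant2:(3,0)->N->(2,0)
  grid max=6 at (1,2)
Step 4: ant0:(1,2)->E->(1,3) | ant1:(1,3)->W->(1,2) | ant2:(2,0)->S->(3,0)
  grid max=7 at (1,2)
Final grid:
  0 0 0 0
  0 0 7 4
  1 0 0 0
  2 0 0 0
Max pheromone 7 at (1,2)

Answer: (1,2)=7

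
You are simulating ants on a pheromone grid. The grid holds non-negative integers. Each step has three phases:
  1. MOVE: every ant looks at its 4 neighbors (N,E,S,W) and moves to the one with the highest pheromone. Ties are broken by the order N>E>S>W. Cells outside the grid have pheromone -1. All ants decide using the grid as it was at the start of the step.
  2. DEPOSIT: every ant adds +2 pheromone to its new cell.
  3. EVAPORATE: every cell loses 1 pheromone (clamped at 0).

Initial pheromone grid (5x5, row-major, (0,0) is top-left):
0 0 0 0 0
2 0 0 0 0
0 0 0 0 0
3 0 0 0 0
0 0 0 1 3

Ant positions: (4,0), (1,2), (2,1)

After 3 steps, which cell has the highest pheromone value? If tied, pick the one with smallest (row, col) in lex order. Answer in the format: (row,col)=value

Step 1: ant0:(4,0)->N->(3,0) | ant1:(1,2)->N->(0,2) | ant2:(2,1)->N->(1,1)
  grid max=4 at (3,0)
Step 2: ant0:(3,0)->N->(2,0) | ant1:(0,2)->E->(0,3) | ant2:(1,1)->W->(1,0)
  grid max=3 at (3,0)
Step 3: ant0:(2,0)->S->(3,0) | ant1:(0,3)->E->(0,4) | ant2:(1,0)->S->(2,0)
  grid max=4 at (3,0)
Final grid:
  0 0 0 0 1
  1 0 0 0 0
  2 0 0 0 0
  4 0 0 0 0
  0 0 0 0 0
Max pheromone 4 at (3,0)

Answer: (3,0)=4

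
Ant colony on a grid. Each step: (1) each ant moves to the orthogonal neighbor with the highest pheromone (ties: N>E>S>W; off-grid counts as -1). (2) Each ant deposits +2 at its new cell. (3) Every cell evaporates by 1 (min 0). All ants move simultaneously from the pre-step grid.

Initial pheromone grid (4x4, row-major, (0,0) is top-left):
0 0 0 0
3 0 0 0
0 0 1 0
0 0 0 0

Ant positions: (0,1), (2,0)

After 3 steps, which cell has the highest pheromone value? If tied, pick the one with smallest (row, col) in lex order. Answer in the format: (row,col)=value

Answer: (1,0)=4

Derivation:
Step 1: ant0:(0,1)->E->(0,2) | ant1:(2,0)->N->(1,0)
  grid max=4 at (1,0)
Step 2: ant0:(0,2)->E->(0,3) | ant1:(1,0)->N->(0,0)
  grid max=3 at (1,0)
Step 3: ant0:(0,3)->S->(1,3) | ant1:(0,0)->S->(1,0)
  grid max=4 at (1,0)
Final grid:
  0 0 0 0
  4 0 0 1
  0 0 0 0
  0 0 0 0
Max pheromone 4 at (1,0)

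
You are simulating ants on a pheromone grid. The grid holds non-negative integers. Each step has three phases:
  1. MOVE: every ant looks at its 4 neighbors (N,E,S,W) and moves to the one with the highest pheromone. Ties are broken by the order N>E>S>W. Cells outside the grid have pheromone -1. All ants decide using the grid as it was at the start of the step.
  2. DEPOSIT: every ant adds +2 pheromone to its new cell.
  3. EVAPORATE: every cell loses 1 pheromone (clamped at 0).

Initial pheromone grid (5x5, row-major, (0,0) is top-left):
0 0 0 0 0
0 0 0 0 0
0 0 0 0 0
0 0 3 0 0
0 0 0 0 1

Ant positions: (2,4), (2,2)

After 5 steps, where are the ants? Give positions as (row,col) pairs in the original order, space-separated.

Step 1: ant0:(2,4)->N->(1,4) | ant1:(2,2)->S->(3,2)
  grid max=4 at (3,2)
Step 2: ant0:(1,4)->N->(0,4) | ant1:(3,2)->N->(2,2)
  grid max=3 at (3,2)
Step 3: ant0:(0,4)->S->(1,4) | ant1:(2,2)->S->(3,2)
  grid max=4 at (3,2)
Step 4: ant0:(1,4)->N->(0,4) | ant1:(3,2)->N->(2,2)
  grid max=3 at (3,2)
Step 5: ant0:(0,4)->S->(1,4) | ant1:(2,2)->S->(3,2)
  grid max=4 at (3,2)

(1,4) (3,2)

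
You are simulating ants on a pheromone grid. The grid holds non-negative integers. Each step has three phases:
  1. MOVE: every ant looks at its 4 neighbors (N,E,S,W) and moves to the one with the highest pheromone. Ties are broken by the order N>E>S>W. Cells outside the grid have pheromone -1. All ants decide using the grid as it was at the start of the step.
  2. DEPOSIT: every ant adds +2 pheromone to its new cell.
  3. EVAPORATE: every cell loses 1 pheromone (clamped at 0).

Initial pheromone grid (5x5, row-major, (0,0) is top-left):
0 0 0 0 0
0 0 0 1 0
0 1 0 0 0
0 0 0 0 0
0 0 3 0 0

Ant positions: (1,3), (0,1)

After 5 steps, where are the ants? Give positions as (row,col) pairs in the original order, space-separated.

Step 1: ant0:(1,3)->N->(0,3) | ant1:(0,1)->E->(0,2)
  grid max=2 at (4,2)
Step 2: ant0:(0,3)->W->(0,2) | ant1:(0,2)->E->(0,3)
  grid max=2 at (0,2)
Step 3: ant0:(0,2)->E->(0,3) | ant1:(0,3)->W->(0,2)
  grid max=3 at (0,2)
Step 4: ant0:(0,3)->W->(0,2) | ant1:(0,2)->E->(0,3)
  grid max=4 at (0,2)
Step 5: ant0:(0,2)->E->(0,3) | ant1:(0,3)->W->(0,2)
  grid max=5 at (0,2)

(0,3) (0,2)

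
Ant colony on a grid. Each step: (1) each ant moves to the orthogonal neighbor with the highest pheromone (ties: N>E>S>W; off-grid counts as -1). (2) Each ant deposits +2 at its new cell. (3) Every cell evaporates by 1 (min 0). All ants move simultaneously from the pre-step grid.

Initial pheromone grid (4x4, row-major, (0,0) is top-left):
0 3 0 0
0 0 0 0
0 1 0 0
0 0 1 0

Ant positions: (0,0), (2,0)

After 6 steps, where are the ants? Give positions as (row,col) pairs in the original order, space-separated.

Step 1: ant0:(0,0)->E->(0,1) | ant1:(2,0)->E->(2,1)
  grid max=4 at (0,1)
Step 2: ant0:(0,1)->E->(0,2) | ant1:(2,1)->N->(1,1)
  grid max=3 at (0,1)
Step 3: ant0:(0,2)->W->(0,1) | ant1:(1,1)->N->(0,1)
  grid max=6 at (0,1)
Step 4: ant0:(0,1)->E->(0,2) | ant1:(0,1)->E->(0,2)
  grid max=5 at (0,1)
Step 5: ant0:(0,2)->W->(0,1) | ant1:(0,2)->W->(0,1)
  grid max=8 at (0,1)
Step 6: ant0:(0,1)->E->(0,2) | ant1:(0,1)->E->(0,2)
  grid max=7 at (0,1)

(0,2) (0,2)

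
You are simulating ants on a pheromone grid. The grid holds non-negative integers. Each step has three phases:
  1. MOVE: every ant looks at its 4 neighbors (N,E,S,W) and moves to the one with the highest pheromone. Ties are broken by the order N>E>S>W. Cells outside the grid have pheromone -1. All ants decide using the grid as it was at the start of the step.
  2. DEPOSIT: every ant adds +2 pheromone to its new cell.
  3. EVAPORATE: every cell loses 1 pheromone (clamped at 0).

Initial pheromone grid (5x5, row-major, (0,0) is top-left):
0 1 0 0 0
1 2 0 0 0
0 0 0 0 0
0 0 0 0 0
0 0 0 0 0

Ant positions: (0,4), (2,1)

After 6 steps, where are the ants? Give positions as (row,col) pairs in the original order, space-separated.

Step 1: ant0:(0,4)->S->(1,4) | ant1:(2,1)->N->(1,1)
  grid max=3 at (1,1)
Step 2: ant0:(1,4)->N->(0,4) | ant1:(1,1)->N->(0,1)
  grid max=2 at (1,1)
Step 3: ant0:(0,4)->S->(1,4) | ant1:(0,1)->S->(1,1)
  grid max=3 at (1,1)
Step 4: ant0:(1,4)->N->(0,4) | ant1:(1,1)->N->(0,1)
  grid max=2 at (1,1)
Step 5: ant0:(0,4)->S->(1,4) | ant1:(0,1)->S->(1,1)
  grid max=3 at (1,1)
Step 6: ant0:(1,4)->N->(0,4) | ant1:(1,1)->N->(0,1)
  grid max=2 at (1,1)

(0,4) (0,1)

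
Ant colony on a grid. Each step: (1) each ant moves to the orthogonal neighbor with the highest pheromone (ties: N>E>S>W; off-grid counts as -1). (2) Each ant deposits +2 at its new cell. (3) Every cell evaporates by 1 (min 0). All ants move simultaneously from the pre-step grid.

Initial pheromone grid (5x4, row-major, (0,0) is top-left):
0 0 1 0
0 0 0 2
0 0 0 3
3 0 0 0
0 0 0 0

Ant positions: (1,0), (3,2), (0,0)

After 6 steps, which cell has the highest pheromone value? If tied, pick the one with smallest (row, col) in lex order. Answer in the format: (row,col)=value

Answer: (0,0)=6

Derivation:
Step 1: ant0:(1,0)->N->(0,0) | ant1:(3,2)->N->(2,2) | ant2:(0,0)->E->(0,1)
  grid max=2 at (2,3)
Step 2: ant0:(0,0)->E->(0,1) | ant1:(2,2)->E->(2,3) | ant2:(0,1)->W->(0,0)
  grid max=3 at (2,3)
Step 3: ant0:(0,1)->W->(0,0) | ant1:(2,3)->N->(1,3) | ant2:(0,0)->E->(0,1)
  grid max=3 at (0,0)
Step 4: ant0:(0,0)->E->(0,1) | ant1:(1,3)->S->(2,3) | ant2:(0,1)->W->(0,0)
  grid max=4 at (0,0)
Step 5: ant0:(0,1)->W->(0,0) | ant1:(2,3)->N->(1,3) | ant2:(0,0)->E->(0,1)
  grid max=5 at (0,0)
Step 6: ant0:(0,0)->E->(0,1) | ant1:(1,3)->S->(2,3) | ant2:(0,1)->W->(0,0)
  grid max=6 at (0,0)
Final grid:
  6 6 0 0
  0 0 0 0
  0 0 0 3
  0 0 0 0
  0 0 0 0
Max pheromone 6 at (0,0)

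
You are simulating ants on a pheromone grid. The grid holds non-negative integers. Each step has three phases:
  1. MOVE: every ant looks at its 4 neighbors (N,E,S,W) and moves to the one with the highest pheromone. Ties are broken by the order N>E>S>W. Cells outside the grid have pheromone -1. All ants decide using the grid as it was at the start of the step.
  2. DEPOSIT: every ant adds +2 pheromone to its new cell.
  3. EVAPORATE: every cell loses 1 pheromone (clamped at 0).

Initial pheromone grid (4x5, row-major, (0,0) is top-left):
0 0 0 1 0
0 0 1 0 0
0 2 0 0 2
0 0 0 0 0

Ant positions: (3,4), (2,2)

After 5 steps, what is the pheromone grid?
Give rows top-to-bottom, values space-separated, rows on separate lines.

After step 1: ants at (2,4),(2,1)
  0 0 0 0 0
  0 0 0 0 0
  0 3 0 0 3
  0 0 0 0 0
After step 2: ants at (1,4),(1,1)
  0 0 0 0 0
  0 1 0 0 1
  0 2 0 0 2
  0 0 0 0 0
After step 3: ants at (2,4),(2,1)
  0 0 0 0 0
  0 0 0 0 0
  0 3 0 0 3
  0 0 0 0 0
After step 4: ants at (1,4),(1,1)
  0 0 0 0 0
  0 1 0 0 1
  0 2 0 0 2
  0 0 0 0 0
After step 5: ants at (2,4),(2,1)
  0 0 0 0 0
  0 0 0 0 0
  0 3 0 0 3
  0 0 0 0 0

0 0 0 0 0
0 0 0 0 0
0 3 0 0 3
0 0 0 0 0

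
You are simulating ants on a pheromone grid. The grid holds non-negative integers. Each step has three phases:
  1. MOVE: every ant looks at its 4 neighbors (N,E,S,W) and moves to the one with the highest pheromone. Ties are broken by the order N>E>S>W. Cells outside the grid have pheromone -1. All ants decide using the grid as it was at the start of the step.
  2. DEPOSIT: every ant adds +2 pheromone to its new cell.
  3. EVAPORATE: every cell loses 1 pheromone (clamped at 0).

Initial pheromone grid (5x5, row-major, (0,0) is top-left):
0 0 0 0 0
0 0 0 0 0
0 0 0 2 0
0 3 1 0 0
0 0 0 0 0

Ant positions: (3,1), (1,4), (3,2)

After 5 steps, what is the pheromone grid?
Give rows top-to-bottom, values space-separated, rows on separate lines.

After step 1: ants at (3,2),(0,4),(3,1)
  0 0 0 0 1
  0 0 0 0 0
  0 0 0 1 0
  0 4 2 0 0
  0 0 0 0 0
After step 2: ants at (3,1),(1,4),(3,2)
  0 0 0 0 0
  0 0 0 0 1
  0 0 0 0 0
  0 5 3 0 0
  0 0 0 0 0
After step 3: ants at (3,2),(0,4),(3,1)
  0 0 0 0 1
  0 0 0 0 0
  0 0 0 0 0
  0 6 4 0 0
  0 0 0 0 0
After step 4: ants at (3,1),(1,4),(3,2)
  0 0 0 0 0
  0 0 0 0 1
  0 0 0 0 0
  0 7 5 0 0
  0 0 0 0 0
After step 5: ants at (3,2),(0,4),(3,1)
  0 0 0 0 1
  0 0 0 0 0
  0 0 0 0 0
  0 8 6 0 0
  0 0 0 0 0

0 0 0 0 1
0 0 0 0 0
0 0 0 0 0
0 8 6 0 0
0 0 0 0 0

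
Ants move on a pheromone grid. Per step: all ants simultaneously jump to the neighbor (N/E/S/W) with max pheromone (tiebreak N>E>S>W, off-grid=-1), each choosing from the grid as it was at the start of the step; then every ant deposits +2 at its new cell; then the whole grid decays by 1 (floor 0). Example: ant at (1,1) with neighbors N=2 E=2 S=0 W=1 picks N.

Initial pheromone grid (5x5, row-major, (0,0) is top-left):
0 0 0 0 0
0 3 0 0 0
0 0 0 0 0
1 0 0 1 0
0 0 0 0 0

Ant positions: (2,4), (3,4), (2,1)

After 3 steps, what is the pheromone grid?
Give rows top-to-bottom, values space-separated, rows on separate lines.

After step 1: ants at (1,4),(3,3),(1,1)
  0 0 0 0 0
  0 4 0 0 1
  0 0 0 0 0
  0 0 0 2 0
  0 0 0 0 0
After step 2: ants at (0,4),(2,3),(0,1)
  0 1 0 0 1
  0 3 0 0 0
  0 0 0 1 0
  0 0 0 1 0
  0 0 0 0 0
After step 3: ants at (1,4),(3,3),(1,1)
  0 0 0 0 0
  0 4 0 0 1
  0 0 0 0 0
  0 0 0 2 0
  0 0 0 0 0

0 0 0 0 0
0 4 0 0 1
0 0 0 0 0
0 0 0 2 0
0 0 0 0 0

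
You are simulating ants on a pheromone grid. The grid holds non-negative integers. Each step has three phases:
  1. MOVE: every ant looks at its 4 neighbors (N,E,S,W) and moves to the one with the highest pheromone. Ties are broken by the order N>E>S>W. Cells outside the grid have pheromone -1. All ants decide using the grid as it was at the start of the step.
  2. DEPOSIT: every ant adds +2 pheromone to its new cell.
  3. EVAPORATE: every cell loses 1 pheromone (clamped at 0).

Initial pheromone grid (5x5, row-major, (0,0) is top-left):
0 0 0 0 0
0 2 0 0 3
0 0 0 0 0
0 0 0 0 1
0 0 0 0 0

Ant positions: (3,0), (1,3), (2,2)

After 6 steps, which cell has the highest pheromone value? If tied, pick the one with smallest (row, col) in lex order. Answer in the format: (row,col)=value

Step 1: ant0:(3,0)->N->(2,0) | ant1:(1,3)->E->(1,4) | ant2:(2,2)->N->(1,2)
  grid max=4 at (1,4)
Step 2: ant0:(2,0)->N->(1,0) | ant1:(1,4)->N->(0,4) | ant2:(1,2)->W->(1,1)
  grid max=3 at (1,4)
Step 3: ant0:(1,0)->E->(1,1) | ant1:(0,4)->S->(1,4) | ant2:(1,1)->W->(1,0)
  grid max=4 at (1,4)
Step 4: ant0:(1,1)->W->(1,0) | ant1:(1,4)->N->(0,4) | ant2:(1,0)->E->(1,1)
  grid max=4 at (1,1)
Step 5: ant0:(1,0)->E->(1,1) | ant1:(0,4)->S->(1,4) | ant2:(1,1)->W->(1,0)
  grid max=5 at (1,1)
Step 6: ant0:(1,1)->W->(1,0) | ant1:(1,4)->N->(0,4) | ant2:(1,0)->E->(1,1)
  grid max=6 at (1,1)
Final grid:
  0 0 0 0 1
  5 6 0 0 3
  0 0 0 0 0
  0 0 0 0 0
  0 0 0 0 0
Max pheromone 6 at (1,1)

Answer: (1,1)=6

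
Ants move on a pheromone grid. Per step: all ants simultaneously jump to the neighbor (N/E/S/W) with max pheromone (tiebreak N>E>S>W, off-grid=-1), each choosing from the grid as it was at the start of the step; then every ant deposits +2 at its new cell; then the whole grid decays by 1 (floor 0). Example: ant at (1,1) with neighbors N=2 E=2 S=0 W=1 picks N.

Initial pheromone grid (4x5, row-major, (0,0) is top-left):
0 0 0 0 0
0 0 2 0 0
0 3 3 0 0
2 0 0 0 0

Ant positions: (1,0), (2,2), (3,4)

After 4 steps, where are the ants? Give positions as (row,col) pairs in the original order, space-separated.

Step 1: ant0:(1,0)->N->(0,0) | ant1:(2,2)->W->(2,1) | ant2:(3,4)->N->(2,4)
  grid max=4 at (2,1)
Step 2: ant0:(0,0)->E->(0,1) | ant1:(2,1)->E->(2,2) | ant2:(2,4)->N->(1,4)
  grid max=3 at (2,1)
Step 3: ant0:(0,1)->E->(0,2) | ant1:(2,2)->W->(2,1) | ant2:(1,4)->N->(0,4)
  grid max=4 at (2,1)
Step 4: ant0:(0,2)->E->(0,3) | ant1:(2,1)->E->(2,2) | ant2:(0,4)->S->(1,4)
  grid max=3 at (2,1)

(0,3) (2,2) (1,4)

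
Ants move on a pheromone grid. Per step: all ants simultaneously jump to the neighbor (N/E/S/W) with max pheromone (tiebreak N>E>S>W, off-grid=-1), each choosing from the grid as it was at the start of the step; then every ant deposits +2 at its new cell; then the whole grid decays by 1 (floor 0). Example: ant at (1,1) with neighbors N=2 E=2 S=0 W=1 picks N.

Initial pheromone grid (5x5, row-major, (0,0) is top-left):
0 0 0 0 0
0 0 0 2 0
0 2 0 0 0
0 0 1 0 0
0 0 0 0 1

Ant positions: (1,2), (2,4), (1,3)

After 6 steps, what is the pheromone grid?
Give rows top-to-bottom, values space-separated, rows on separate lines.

After step 1: ants at (1,3),(1,4),(0,3)
  0 0 0 1 0
  0 0 0 3 1
  0 1 0 0 0
  0 0 0 0 0
  0 0 0 0 0
After step 2: ants at (0,3),(1,3),(1,3)
  0 0 0 2 0
  0 0 0 6 0
  0 0 0 0 0
  0 0 0 0 0
  0 0 0 0 0
After step 3: ants at (1,3),(0,3),(0,3)
  0 0 0 5 0
  0 0 0 7 0
  0 0 0 0 0
  0 0 0 0 0
  0 0 0 0 0
After step 4: ants at (0,3),(1,3),(1,3)
  0 0 0 6 0
  0 0 0 10 0
  0 0 0 0 0
  0 0 0 0 0
  0 0 0 0 0
After step 5: ants at (1,3),(0,3),(0,3)
  0 0 0 9 0
  0 0 0 11 0
  0 0 0 0 0
  0 0 0 0 0
  0 0 0 0 0
After step 6: ants at (0,3),(1,3),(1,3)
  0 0 0 10 0
  0 0 0 14 0
  0 0 0 0 0
  0 0 0 0 0
  0 0 0 0 0

0 0 0 10 0
0 0 0 14 0
0 0 0 0 0
0 0 0 0 0
0 0 0 0 0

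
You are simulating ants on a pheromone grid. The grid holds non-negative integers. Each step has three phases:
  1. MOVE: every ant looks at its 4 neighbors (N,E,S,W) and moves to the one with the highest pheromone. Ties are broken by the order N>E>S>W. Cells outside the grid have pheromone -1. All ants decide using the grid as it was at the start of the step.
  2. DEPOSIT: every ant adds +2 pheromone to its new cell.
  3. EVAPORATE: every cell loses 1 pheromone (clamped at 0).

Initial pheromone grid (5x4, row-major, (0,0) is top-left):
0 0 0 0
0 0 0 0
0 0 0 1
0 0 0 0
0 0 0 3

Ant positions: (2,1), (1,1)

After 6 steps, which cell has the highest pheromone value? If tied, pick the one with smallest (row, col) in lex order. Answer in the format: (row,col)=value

Step 1: ant0:(2,1)->N->(1,1) | ant1:(1,1)->N->(0,1)
  grid max=2 at (4,3)
Step 2: ant0:(1,1)->N->(0,1) | ant1:(0,1)->S->(1,1)
  grid max=2 at (0,1)
Step 3: ant0:(0,1)->S->(1,1) | ant1:(1,1)->N->(0,1)
  grid max=3 at (0,1)
Step 4: ant0:(1,1)->N->(0,1) | ant1:(0,1)->S->(1,1)
  grid max=4 at (0,1)
Step 5: ant0:(0,1)->S->(1,1) | ant1:(1,1)->N->(0,1)
  grid max=5 at (0,1)
Step 6: ant0:(1,1)->N->(0,1) | ant1:(0,1)->S->(1,1)
  grid max=6 at (0,1)
Final grid:
  0 6 0 0
  0 6 0 0
  0 0 0 0
  0 0 0 0
  0 0 0 0
Max pheromone 6 at (0,1)

Answer: (0,1)=6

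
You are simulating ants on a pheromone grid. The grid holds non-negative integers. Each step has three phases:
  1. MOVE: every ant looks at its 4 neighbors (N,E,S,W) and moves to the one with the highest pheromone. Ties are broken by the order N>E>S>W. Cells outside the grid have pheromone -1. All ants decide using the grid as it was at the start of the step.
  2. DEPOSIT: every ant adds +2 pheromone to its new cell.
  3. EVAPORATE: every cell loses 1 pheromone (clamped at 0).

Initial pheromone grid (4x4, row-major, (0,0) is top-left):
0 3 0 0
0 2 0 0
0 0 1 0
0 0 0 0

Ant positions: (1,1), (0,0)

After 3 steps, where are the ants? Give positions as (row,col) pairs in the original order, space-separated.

Step 1: ant0:(1,1)->N->(0,1) | ant1:(0,0)->E->(0,1)
  grid max=6 at (0,1)
Step 2: ant0:(0,1)->S->(1,1) | ant1:(0,1)->S->(1,1)
  grid max=5 at (0,1)
Step 3: ant0:(1,1)->N->(0,1) | ant1:(1,1)->N->(0,1)
  grid max=8 at (0,1)

(0,1) (0,1)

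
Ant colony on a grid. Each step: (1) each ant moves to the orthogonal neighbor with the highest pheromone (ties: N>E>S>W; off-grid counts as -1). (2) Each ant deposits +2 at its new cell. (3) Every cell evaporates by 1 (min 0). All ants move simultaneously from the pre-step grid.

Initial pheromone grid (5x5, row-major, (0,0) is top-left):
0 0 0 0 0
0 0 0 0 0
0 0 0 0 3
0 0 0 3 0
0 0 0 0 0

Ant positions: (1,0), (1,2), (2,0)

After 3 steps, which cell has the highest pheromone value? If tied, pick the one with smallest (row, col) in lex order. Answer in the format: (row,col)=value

Step 1: ant0:(1,0)->N->(0,0) | ant1:(1,2)->N->(0,2) | ant2:(2,0)->N->(1,0)
  grid max=2 at (2,4)
Step 2: ant0:(0,0)->S->(1,0) | ant1:(0,2)->E->(0,3) | ant2:(1,0)->N->(0,0)
  grid max=2 at (0,0)
Step 3: ant0:(1,0)->N->(0,0) | ant1:(0,3)->E->(0,4) | ant2:(0,0)->S->(1,0)
  grid max=3 at (0,0)
Final grid:
  3 0 0 0 1
  3 0 0 0 0
  0 0 0 0 0
  0 0 0 0 0
  0 0 0 0 0
Max pheromone 3 at (0,0)

Answer: (0,0)=3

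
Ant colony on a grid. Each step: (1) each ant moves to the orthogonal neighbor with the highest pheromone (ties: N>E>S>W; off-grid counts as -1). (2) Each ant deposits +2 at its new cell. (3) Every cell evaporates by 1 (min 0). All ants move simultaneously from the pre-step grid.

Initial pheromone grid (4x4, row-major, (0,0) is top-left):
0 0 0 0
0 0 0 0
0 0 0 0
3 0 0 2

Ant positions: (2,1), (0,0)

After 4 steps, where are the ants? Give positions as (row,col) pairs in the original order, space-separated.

Step 1: ant0:(2,1)->N->(1,1) | ant1:(0,0)->E->(0,1)
  grid max=2 at (3,0)
Step 2: ant0:(1,1)->N->(0,1) | ant1:(0,1)->S->(1,1)
  grid max=2 at (0,1)
Step 3: ant0:(0,1)->S->(1,1) | ant1:(1,1)->N->(0,1)
  grid max=3 at (0,1)
Step 4: ant0:(1,1)->N->(0,1) | ant1:(0,1)->S->(1,1)
  grid max=4 at (0,1)

(0,1) (1,1)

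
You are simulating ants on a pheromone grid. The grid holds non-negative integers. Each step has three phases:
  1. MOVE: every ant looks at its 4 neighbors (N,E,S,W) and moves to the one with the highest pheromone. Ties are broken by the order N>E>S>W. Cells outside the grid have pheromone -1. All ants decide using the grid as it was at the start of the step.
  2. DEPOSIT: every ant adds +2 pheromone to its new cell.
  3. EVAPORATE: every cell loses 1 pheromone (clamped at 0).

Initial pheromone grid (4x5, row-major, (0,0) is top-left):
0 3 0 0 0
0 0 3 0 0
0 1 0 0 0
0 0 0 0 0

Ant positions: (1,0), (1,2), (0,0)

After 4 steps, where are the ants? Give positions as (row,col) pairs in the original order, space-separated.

Step 1: ant0:(1,0)->N->(0,0) | ant1:(1,2)->N->(0,2) | ant2:(0,0)->E->(0,1)
  grid max=4 at (0,1)
Step 2: ant0:(0,0)->E->(0,1) | ant1:(0,2)->W->(0,1) | ant2:(0,1)->E->(0,2)
  grid max=7 at (0,1)
Step 3: ant0:(0,1)->E->(0,2) | ant1:(0,1)->E->(0,2) | ant2:(0,2)->W->(0,1)
  grid max=8 at (0,1)
Step 4: ant0:(0,2)->W->(0,1) | ant1:(0,2)->W->(0,1) | ant2:(0,1)->E->(0,2)
  grid max=11 at (0,1)

(0,1) (0,1) (0,2)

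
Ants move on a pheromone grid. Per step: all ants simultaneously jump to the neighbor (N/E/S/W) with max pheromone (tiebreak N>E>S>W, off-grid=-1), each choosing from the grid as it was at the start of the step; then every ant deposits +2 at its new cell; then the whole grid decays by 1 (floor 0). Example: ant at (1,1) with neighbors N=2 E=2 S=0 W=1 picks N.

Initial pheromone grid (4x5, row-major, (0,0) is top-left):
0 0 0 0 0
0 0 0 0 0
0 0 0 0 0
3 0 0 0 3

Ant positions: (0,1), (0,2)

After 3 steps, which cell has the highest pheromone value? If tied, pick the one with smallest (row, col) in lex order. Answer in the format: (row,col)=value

Answer: (0,2)=3

Derivation:
Step 1: ant0:(0,1)->E->(0,2) | ant1:(0,2)->E->(0,3)
  grid max=2 at (3,0)
Step 2: ant0:(0,2)->E->(0,3) | ant1:(0,3)->W->(0,2)
  grid max=2 at (0,2)
Step 3: ant0:(0,3)->W->(0,2) | ant1:(0,2)->E->(0,3)
  grid max=3 at (0,2)
Final grid:
  0 0 3 3 0
  0 0 0 0 0
  0 0 0 0 0
  0 0 0 0 0
Max pheromone 3 at (0,2)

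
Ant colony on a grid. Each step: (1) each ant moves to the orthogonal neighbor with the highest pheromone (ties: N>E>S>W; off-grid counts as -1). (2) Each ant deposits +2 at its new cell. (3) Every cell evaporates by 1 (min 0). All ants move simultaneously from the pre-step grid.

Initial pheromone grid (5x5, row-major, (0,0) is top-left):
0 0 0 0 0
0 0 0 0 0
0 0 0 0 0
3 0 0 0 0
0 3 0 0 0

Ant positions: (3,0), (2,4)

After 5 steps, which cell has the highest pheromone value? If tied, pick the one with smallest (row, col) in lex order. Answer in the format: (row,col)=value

Step 1: ant0:(3,0)->N->(2,0) | ant1:(2,4)->N->(1,4)
  grid max=2 at (3,0)
Step 2: ant0:(2,0)->S->(3,0) | ant1:(1,4)->N->(0,4)
  grid max=3 at (3,0)
Step 3: ant0:(3,0)->N->(2,0) | ant1:(0,4)->S->(1,4)
  grid max=2 at (3,0)
Step 4: ant0:(2,0)->S->(3,0) | ant1:(1,4)->N->(0,4)
  grid max=3 at (3,0)
Step 5: ant0:(3,0)->N->(2,0) | ant1:(0,4)->S->(1,4)
  grid max=2 at (3,0)
Final grid:
  0 0 0 0 0
  0 0 0 0 1
  1 0 0 0 0
  2 0 0 0 0
  0 0 0 0 0
Max pheromone 2 at (3,0)

Answer: (3,0)=2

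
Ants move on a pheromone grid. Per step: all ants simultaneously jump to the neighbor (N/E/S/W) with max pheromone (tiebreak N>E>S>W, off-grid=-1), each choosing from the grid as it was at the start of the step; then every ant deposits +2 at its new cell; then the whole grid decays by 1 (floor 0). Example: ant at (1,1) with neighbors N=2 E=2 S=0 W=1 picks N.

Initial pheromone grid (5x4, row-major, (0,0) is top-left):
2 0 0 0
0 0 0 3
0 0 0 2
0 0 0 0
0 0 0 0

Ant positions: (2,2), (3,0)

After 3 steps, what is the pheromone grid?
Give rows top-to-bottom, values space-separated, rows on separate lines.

After step 1: ants at (2,3),(2,0)
  1 0 0 0
  0 0 0 2
  1 0 0 3
  0 0 0 0
  0 0 0 0
After step 2: ants at (1,3),(1,0)
  0 0 0 0
  1 0 0 3
  0 0 0 2
  0 0 0 0
  0 0 0 0
After step 3: ants at (2,3),(0,0)
  1 0 0 0
  0 0 0 2
  0 0 0 3
  0 0 0 0
  0 0 0 0

1 0 0 0
0 0 0 2
0 0 0 3
0 0 0 0
0 0 0 0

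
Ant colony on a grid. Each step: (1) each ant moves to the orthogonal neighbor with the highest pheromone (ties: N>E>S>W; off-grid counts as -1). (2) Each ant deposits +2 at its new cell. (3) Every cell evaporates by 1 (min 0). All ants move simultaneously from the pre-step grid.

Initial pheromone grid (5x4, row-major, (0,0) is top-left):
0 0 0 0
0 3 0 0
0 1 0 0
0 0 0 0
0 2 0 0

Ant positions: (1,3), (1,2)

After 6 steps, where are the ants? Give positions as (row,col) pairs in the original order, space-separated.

Step 1: ant0:(1,3)->N->(0,3) | ant1:(1,2)->W->(1,1)
  grid max=4 at (1,1)
Step 2: ant0:(0,3)->S->(1,3) | ant1:(1,1)->N->(0,1)
  grid max=3 at (1,1)
Step 3: ant0:(1,3)->N->(0,3) | ant1:(0,1)->S->(1,1)
  grid max=4 at (1,1)
Step 4: ant0:(0,3)->S->(1,3) | ant1:(1,1)->N->(0,1)
  grid max=3 at (1,1)
Step 5: ant0:(1,3)->N->(0,3) | ant1:(0,1)->S->(1,1)
  grid max=4 at (1,1)
Step 6: ant0:(0,3)->S->(1,3) | ant1:(1,1)->N->(0,1)
  grid max=3 at (1,1)

(1,3) (0,1)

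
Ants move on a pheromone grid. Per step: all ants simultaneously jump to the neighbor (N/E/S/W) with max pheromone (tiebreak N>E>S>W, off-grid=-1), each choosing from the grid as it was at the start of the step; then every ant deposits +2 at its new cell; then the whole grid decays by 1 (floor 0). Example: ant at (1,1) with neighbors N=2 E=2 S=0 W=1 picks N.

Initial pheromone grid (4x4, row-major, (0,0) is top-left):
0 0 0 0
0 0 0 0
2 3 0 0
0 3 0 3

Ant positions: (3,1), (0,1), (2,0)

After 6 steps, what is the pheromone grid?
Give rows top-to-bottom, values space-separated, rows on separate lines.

After step 1: ants at (2,1),(0,2),(2,1)
  0 0 1 0
  0 0 0 0
  1 6 0 0
  0 2 0 2
After step 2: ants at (3,1),(0,3),(3,1)
  0 0 0 1
  0 0 0 0
  0 5 0 0
  0 5 0 1
After step 3: ants at (2,1),(1,3),(2,1)
  0 0 0 0
  0 0 0 1
  0 8 0 0
  0 4 0 0
After step 4: ants at (3,1),(0,3),(3,1)
  0 0 0 1
  0 0 0 0
  0 7 0 0
  0 7 0 0
After step 5: ants at (2,1),(1,3),(2,1)
  0 0 0 0
  0 0 0 1
  0 10 0 0
  0 6 0 0
After step 6: ants at (3,1),(0,3),(3,1)
  0 0 0 1
  0 0 0 0
  0 9 0 0
  0 9 0 0

0 0 0 1
0 0 0 0
0 9 0 0
0 9 0 0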